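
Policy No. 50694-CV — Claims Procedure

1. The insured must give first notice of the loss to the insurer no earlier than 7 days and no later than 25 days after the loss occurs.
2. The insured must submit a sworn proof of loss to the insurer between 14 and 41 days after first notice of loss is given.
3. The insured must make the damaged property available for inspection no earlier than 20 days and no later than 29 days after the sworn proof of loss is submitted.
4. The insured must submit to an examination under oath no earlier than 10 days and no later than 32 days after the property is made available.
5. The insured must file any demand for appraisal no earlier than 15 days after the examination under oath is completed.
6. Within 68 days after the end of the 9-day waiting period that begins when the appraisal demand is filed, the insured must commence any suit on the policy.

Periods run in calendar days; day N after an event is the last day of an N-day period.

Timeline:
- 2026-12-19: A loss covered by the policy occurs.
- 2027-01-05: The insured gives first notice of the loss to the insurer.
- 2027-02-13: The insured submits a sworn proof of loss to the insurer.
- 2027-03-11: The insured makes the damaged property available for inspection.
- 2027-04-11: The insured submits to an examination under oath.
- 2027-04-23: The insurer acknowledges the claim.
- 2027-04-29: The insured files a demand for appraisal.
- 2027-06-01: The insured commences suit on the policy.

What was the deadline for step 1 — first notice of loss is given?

2027-01-13

Step 1 runs from 2026-12-19, when the loss occurs. The window is 7–25 days after 2026-12-19; it closes on 2027-01-13.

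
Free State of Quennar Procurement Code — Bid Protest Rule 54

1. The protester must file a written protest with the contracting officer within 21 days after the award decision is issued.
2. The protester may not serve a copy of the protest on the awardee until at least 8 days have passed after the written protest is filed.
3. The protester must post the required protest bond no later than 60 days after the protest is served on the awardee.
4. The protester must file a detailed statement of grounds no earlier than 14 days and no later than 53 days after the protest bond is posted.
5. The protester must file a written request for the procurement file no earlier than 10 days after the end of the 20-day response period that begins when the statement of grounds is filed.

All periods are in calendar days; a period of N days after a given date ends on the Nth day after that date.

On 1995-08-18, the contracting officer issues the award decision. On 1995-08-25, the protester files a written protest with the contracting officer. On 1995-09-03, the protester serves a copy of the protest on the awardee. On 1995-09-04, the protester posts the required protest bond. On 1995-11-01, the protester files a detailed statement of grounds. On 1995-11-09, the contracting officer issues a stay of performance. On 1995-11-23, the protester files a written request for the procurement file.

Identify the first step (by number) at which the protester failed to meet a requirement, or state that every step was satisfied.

(1) due by 1995-08-18 + 21 days = 1995-09-08; completed 1995-08-25, before the deadline.
(2) permitted from 1995-08-25 + 8 days = 1995-09-02 onward; done 1995-09-03 — permitted.
(3) due by 1995-09-03 + 60 days = 1995-11-02; 1995-09-04 is within that limit.
(4) the permitted window runs from 1995-09-04 + 14 = 1995-09-18 to 1995-09-04 + 53 = 1995-10-27; done 1995-11-01 — 5 days after the window closed.
Later steps need not be reached.

Step 4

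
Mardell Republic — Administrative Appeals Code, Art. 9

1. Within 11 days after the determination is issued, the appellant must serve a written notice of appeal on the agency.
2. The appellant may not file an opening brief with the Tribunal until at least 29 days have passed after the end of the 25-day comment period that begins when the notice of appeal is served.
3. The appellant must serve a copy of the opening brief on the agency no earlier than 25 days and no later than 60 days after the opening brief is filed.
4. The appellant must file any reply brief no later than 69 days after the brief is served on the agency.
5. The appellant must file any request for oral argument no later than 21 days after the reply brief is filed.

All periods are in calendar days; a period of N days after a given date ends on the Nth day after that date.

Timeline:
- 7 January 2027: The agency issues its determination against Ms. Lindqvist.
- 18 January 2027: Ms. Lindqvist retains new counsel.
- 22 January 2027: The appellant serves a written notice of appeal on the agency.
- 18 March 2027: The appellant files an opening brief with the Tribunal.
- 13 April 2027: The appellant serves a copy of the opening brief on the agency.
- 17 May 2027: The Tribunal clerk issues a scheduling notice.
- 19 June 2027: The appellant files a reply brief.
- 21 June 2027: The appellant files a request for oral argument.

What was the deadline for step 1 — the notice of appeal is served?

18 January 2027

Step 1 runs from 7 January 2027, when the determination is issued. 11 days after 7 January 2027 is 18 January 2027.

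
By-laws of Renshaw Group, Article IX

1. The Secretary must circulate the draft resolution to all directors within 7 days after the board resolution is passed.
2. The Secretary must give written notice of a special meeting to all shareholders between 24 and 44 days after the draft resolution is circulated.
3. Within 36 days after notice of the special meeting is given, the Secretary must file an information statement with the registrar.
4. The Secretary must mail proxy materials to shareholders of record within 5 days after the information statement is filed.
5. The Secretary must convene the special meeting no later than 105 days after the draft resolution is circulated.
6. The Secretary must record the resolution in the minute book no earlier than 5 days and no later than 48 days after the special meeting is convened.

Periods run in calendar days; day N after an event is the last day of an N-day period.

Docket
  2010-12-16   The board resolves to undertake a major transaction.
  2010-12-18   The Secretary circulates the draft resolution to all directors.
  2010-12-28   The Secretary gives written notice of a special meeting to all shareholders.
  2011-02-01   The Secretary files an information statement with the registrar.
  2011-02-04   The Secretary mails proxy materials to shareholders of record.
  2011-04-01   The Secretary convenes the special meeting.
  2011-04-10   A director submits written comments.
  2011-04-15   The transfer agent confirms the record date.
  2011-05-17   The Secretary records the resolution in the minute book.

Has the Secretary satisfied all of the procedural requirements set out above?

(1) due by 2010-12-16 + 7 days = 2010-12-23; done 2010-12-18 — timely.
(2) the permitted window runs from 2010-12-18 + 24 = 2011-01-11 to 2010-12-18 + 44 = 2011-01-31; 2010-12-28 is 14 days too early.
The procedure was therefore not followed at step 2.

No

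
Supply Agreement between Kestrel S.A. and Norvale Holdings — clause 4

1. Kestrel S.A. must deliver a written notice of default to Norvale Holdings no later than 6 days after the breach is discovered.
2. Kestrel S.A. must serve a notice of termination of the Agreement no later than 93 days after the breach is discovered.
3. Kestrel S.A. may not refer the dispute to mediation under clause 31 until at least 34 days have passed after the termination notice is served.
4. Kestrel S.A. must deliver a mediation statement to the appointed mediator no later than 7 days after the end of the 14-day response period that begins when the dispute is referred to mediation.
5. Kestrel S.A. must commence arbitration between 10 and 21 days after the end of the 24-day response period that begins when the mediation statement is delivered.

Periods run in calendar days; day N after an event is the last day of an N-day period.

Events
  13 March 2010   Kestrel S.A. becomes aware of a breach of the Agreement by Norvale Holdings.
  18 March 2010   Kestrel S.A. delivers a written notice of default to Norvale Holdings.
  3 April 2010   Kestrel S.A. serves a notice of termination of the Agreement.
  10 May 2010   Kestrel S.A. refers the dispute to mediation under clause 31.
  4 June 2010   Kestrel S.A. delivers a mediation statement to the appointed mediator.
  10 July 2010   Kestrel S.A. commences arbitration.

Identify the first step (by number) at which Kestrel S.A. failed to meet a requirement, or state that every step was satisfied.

Step 1: 6 days after 13 March 2010 (when the breach is discovered) is 19 March 2010; completed 18 March 2010, before the deadline.
Step 2: 93 days after 13 March 2010 (when the breach is discovered) is 14 June 2010; 3 April 2010 is within that limit.
Step 3: the earliest permitted date is 34 days after 3 April 2010 (when the termination notice is served), i.e. 7 May 2010; 10 May 2010 is on or after that date.
Step 4: 7 days after 24 May 2010 (end of the 14-day response period, which began when the dispute is referred to mediation on 10 May 2010) is 31 May 2010; not done until 4 June 2010, 4 days after the deadline.

Step 4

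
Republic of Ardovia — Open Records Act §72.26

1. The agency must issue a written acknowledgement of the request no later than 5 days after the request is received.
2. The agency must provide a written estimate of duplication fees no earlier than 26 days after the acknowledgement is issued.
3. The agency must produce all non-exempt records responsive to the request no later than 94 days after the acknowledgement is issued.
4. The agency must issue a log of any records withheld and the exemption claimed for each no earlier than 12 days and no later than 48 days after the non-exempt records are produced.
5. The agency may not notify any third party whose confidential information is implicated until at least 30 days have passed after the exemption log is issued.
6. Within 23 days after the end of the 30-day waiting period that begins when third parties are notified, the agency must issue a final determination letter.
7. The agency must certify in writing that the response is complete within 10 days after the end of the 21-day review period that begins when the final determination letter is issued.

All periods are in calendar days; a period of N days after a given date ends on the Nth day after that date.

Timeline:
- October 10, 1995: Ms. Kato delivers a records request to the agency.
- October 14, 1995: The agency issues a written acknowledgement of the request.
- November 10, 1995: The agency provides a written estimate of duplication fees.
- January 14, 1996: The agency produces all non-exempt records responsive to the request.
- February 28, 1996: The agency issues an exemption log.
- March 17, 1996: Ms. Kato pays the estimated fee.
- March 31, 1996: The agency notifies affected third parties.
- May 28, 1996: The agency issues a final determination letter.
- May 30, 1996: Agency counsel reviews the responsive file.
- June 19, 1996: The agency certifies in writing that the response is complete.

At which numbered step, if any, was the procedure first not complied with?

Step 1: 5 days after October 10, 1995 (when the request is received) is October 15, 1995; October 14, 1995 is within that limit.
Step 2: the earliest permitted date is 26 days after October 14, 1995 (when the acknowledgement is issued), i.e. November 9, 1995; done November 10, 1995 — permitted.
Step 3: 94 days after October 14, 1995 (when the acknowledgement is issued) is January 16, 1996; completed January 14, 1996, before the deadline.
Step 4: the window is 12–48 days after January 14, 1996 (when the non-exempt records are produced), so January 26, 1996 through March 2, 1996; done February 28, 1996 — within the window.
Step 5: the earliest permitted date is 30 days after February 28, 1996 (when the exemption log is issued), i.e. March 29, 1996; done March 31, 1996 — permitted.
Step 6: 23 days after April 30, 1996 (end of the 30-day waiting period, which began when third parties are notified on March 31, 1996) is May 23, 1996; May 28, 1996 misses that deadline by 5 days.
No need to go further; step 6 was not satisfied.

Step 6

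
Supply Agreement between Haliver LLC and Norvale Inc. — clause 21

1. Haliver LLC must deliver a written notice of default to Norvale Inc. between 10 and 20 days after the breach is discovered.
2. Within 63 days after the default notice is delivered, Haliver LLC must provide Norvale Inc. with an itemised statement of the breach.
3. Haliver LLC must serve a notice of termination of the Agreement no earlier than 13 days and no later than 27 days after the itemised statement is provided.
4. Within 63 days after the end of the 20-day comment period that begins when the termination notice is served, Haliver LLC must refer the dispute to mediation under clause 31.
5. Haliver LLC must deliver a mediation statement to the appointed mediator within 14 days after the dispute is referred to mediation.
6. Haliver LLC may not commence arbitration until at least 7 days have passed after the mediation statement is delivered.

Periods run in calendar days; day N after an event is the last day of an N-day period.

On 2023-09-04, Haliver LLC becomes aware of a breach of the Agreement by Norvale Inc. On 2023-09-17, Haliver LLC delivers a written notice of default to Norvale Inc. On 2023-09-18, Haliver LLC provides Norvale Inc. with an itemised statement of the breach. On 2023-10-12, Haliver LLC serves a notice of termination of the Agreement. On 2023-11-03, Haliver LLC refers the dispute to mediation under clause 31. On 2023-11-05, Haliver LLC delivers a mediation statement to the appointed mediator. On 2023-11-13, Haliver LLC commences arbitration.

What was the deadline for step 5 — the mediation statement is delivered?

Step 5 runs from 2023-11-03, when the dispute is referred to mediation. 14 days after 2023-11-03 is 2023-11-17.

2023-11-17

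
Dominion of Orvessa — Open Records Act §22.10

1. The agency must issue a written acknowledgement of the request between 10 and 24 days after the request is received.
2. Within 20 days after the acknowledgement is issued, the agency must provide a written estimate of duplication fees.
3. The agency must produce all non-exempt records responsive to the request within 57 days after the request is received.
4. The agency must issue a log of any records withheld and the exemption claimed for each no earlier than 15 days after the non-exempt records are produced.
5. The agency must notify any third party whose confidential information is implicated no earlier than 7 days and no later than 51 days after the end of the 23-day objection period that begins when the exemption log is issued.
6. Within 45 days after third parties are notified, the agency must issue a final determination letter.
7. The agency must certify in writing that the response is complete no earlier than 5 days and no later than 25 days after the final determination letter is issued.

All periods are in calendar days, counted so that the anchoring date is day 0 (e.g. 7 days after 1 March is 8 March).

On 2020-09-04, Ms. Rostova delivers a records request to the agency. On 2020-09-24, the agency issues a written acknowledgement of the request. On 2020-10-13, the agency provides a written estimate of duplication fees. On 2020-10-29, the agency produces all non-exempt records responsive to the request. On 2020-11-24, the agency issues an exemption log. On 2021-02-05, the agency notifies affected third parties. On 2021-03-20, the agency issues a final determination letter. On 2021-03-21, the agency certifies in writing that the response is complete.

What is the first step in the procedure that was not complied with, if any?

Step 7

Step 1: the window is 10–24 days after 2020-09-04 (when the request is received), so 2020-09-14 through 2020-09-28; 2020-09-24 falls inside that range.
Step 2: 20 days after 2020-09-24 (when the acknowledgement is issued) is 2020-10-14; done 2020-10-13 — timely.
Step 3: 57 days after 2020-09-04 (when the request is received) is 2020-10-31; 2020-10-29 is within that limit.
Step 4: the earliest permitted date is 15 days after 2020-10-29 (when the non-exempt records are produced), i.e. 2020-11-13; 2020-11-24 is on or after that date.
Step 5: the window is 7–51 days after 2020-12-17 (end of the 23-day objection period, which began when the exemption log is issued on 2020-11-24), so 2020-12-24 through 2021-02-06; done 2021-02-05 — within the window.
Step 6: 45 days after 2021-02-05 (when third parties are notified) is 2021-03-22; done 2021-03-20 — timely.
Step 7: the window is 5–25 days after 2021-03-20 (when the final determination letter is issued), so 2021-03-25 through 2021-04-14; 2021-03-21 is 4 days too early.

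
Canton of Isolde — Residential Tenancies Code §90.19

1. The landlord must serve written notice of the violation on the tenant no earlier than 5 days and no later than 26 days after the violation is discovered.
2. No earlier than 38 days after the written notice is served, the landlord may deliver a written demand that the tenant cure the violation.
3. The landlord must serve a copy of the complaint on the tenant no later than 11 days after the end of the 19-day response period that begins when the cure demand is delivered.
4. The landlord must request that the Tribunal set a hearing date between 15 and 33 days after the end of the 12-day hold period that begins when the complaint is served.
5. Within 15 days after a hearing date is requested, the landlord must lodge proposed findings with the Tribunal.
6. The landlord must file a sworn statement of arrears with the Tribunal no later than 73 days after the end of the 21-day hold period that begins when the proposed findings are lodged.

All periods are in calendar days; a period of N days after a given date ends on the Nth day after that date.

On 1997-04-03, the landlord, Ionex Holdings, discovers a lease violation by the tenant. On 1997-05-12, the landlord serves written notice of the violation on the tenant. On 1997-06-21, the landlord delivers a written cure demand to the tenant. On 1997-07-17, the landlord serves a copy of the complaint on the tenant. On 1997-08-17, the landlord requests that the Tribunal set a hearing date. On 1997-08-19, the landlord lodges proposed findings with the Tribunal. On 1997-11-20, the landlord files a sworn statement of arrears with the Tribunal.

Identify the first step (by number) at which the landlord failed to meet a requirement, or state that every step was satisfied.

Step 1

(1) the permitted window runs from 1997-04-03 + 5 = 1997-04-08 to 1997-04-03 + 26 = 1997-04-29; 1997-05-12 is 13 days past the end of the window.
Later steps need not be reached.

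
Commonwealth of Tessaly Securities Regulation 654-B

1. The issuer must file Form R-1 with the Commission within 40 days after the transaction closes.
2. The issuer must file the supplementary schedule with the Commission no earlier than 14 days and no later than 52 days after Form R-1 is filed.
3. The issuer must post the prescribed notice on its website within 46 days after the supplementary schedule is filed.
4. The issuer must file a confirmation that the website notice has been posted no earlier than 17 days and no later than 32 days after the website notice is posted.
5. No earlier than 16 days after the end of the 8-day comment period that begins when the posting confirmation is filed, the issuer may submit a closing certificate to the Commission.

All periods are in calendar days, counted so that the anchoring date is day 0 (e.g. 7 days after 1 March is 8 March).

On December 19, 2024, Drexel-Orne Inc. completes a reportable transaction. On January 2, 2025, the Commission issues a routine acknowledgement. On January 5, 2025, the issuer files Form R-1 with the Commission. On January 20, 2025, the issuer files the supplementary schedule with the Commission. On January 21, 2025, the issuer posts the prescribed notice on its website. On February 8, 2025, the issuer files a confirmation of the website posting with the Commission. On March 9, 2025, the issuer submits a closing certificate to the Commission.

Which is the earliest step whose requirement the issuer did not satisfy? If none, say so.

Step 1: 40 days after December 19, 2024 (when the transaction closes) is January 28, 2025; completed January 5, 2025, before the deadline.
Step 2: the window is 14–52 days after January 5, 2025 (when Form R-1 is filed), so January 19, 2025 through February 26, 2025; done January 20, 2025, which is between those dates.
Step 3: 46 days after January 20, 2025 (when the supplementary schedule is filed) is March 7, 2025; completed January 21, 2025, before the deadline.
Step 4: the window is 17–32 days after January 21, 2025 (when the website notice is posted), so February 7, 2025 through February 22, 2025; done February 8, 2025, which is between those dates.
Step 5: the earliest permitted date is 16 days after February 16, 2025 (end of the 8-day comment period, which began when the posting confirmation is filed on February 8, 2025), i.e. March 4, 2025; done March 9, 2025, after the minimum wait.

None — every step was satisfied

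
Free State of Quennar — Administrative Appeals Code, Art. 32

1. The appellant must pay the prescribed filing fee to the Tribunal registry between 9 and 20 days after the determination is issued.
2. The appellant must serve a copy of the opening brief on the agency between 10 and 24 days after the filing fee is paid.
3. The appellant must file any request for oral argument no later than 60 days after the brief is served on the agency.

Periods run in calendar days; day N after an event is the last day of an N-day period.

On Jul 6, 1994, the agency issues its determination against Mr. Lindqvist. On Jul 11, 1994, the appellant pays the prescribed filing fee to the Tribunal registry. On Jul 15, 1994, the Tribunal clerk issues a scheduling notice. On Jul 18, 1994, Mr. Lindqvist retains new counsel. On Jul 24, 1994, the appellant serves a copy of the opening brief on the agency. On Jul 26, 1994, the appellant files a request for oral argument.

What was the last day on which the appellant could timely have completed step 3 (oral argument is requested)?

Step 3 runs from Jul 24, 1994, when the brief is served on the agency. 60 days after Jul 24, 1994 is Sep 22, 1994.

Sep 22, 1994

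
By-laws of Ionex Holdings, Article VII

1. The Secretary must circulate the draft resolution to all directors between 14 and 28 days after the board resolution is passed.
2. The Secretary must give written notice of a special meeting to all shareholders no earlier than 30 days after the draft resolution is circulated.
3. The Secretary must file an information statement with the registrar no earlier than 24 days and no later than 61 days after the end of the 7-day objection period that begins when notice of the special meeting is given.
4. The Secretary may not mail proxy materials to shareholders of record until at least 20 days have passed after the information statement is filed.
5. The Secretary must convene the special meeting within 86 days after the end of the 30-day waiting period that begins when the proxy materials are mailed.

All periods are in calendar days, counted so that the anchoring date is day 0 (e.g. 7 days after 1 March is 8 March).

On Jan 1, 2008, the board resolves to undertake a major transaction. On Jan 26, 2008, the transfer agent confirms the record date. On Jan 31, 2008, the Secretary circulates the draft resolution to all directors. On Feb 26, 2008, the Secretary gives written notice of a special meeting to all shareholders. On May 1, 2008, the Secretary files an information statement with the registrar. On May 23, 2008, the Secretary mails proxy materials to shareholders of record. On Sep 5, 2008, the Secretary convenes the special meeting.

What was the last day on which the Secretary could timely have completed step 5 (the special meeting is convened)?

The proxy materials are mailed on May 23, 2008; the 30-day waiting period therefore ends Jun 22, 2008, and step 5 runs from that date. 86 days after Jun 22, 2008 is Sep 16, 2008.

Sep 16, 2008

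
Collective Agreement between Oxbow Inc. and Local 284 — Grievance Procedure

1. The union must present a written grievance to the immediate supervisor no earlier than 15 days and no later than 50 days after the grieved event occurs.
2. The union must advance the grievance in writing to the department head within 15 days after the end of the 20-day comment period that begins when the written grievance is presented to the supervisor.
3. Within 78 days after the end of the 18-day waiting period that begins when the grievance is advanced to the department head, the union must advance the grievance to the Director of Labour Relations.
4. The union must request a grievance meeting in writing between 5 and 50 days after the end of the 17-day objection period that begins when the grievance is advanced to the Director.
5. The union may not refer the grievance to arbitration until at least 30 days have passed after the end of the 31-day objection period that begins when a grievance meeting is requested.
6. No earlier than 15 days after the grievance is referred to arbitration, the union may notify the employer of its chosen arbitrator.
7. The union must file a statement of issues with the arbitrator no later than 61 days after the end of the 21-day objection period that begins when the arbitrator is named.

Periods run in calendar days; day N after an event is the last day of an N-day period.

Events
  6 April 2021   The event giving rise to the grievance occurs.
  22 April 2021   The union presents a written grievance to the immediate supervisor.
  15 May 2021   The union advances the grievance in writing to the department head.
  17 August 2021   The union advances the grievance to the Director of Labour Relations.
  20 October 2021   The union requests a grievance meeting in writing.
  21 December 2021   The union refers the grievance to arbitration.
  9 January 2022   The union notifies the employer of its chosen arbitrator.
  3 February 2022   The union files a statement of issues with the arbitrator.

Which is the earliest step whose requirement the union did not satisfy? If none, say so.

None — every step was satisfied

Step 1: the window is 15–50 days after 6 April 2021 (when the grieved event occurs), so 21 April 2021 through 26 May 2021; done 22 April 2021, which is between those dates.
Step 2: 15 days after 12 May 2021 (end of the 20-day comment period, which began when the written grievance is presented to the supervisor on 22 April 2021) is 27 May 2021; 15 May 2021 is within that limit.
Step 3: 78 days after 2 June 2021 (end of the 18-day waiting period, which began when the grievance is advanced to the department head on 15 May 2021) is 19 August 2021; 17 August 2021 is within that limit.
Step 4: the window is 5–50 days after 3 September 2021 (end of the 17-day objection period, which began when the grievance is advanced to the Director on 17 August 2021), so 8 September 2021 through 23 October 2021; done 20 October 2021 — within the window.
Step 5: the earliest permitted date is 30 days after 20 November 2021 (end of the 31-day objection period, which began when a grievance meeting is requested on 20 October 2021), i.e. 20 December 2021; done 21 December 2021, after the minimum wait.
Step 6: the earliest permitted date is 15 days after 21 December 2021 (when the grievance is referred to arbitration), i.e. 5 January 2022; done 9 January 2022, after the minimum wait.
Step 7: 61 days after 30 January 2022 (end of the 21-day objection period, which began when the arbitrator is named on 9 January 2022) is 1 April 2022; 3 February 2022 is within that limit.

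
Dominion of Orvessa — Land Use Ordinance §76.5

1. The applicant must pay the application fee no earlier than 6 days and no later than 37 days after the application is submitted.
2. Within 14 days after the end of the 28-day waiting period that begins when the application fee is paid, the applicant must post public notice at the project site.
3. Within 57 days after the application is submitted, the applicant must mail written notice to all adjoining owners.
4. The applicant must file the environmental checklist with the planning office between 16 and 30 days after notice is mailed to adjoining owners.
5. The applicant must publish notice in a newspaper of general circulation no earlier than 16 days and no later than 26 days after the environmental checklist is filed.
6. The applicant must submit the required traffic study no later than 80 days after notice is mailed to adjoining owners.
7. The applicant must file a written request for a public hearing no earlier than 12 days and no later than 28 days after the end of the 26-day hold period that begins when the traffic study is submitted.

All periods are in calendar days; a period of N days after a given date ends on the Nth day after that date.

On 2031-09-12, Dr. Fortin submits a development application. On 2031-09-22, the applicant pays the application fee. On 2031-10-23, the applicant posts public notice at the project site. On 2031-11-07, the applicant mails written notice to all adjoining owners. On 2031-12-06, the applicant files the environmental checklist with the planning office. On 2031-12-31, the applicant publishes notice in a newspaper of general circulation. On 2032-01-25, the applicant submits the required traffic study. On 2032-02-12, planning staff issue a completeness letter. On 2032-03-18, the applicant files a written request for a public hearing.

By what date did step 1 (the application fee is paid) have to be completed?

2031-10-19

Step 1 runs from 2031-09-12, when the application is submitted. The window is 6–37 days after 2031-09-12; it closes on 2031-10-19.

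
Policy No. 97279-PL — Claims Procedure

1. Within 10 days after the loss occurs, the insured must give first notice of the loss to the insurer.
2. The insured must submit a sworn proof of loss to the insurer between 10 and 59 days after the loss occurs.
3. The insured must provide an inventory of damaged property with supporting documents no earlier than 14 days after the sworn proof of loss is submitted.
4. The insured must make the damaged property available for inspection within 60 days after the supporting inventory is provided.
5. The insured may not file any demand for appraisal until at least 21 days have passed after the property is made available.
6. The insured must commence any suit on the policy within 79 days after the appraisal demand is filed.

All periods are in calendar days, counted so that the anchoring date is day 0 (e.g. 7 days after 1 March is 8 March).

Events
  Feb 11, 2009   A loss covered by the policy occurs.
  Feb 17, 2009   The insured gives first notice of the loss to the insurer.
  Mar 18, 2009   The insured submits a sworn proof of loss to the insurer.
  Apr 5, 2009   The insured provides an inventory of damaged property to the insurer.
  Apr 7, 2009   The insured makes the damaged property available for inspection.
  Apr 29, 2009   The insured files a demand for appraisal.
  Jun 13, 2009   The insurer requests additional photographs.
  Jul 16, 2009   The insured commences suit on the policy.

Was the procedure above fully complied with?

Yes

(1) due by Feb 11, 2009 + 10 days = Feb 21, 2009; completed Feb 17, 2009, before the deadline.
(2) the permitted window runs from Feb 11, 2009 + 10 = Feb 21, 2009 to Feb 11, 2009 + 59 = Apr 11, 2009; done Mar 18, 2009 — within the window.
(3) permitted from Mar 18, 2009 + 14 days = Apr 1, 2009 onward; done Apr 5, 2009, after the minimum wait.
(4) due by Apr 5, 2009 + 60 days = Jun 4, 2009; completed Apr 7, 2009, before the deadline.
(5) permitted from Apr 7, 2009 + 21 days = Apr 28, 2009 onward; Apr 29, 2009 is on or after that date.
(6) due by Apr 29, 2009 + 79 days = Jul 17, 2009; completed Jul 16, 2009, before the deadline.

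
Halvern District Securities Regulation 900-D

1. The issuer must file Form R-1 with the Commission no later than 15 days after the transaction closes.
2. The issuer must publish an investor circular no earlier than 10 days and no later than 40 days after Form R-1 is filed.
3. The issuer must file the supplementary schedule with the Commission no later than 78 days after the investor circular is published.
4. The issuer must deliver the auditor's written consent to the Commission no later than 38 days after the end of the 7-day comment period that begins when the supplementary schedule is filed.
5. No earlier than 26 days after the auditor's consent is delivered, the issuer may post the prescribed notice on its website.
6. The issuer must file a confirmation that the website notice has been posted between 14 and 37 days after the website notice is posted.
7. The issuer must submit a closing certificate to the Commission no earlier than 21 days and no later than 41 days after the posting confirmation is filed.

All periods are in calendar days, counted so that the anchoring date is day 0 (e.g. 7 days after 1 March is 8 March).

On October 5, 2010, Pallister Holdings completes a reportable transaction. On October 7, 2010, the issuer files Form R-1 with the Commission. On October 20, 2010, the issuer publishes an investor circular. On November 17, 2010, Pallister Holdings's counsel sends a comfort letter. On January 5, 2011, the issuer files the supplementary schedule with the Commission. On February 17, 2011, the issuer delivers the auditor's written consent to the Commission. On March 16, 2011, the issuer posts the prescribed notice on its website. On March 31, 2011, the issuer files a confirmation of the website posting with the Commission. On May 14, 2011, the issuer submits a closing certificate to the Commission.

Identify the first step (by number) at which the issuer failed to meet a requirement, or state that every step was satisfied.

Step 7

Step 1 — counting 15 days from October 5, 2010 (when the transaction closes) gives a deadline of October 20, 2010; October 7, 2010 is within that limit.
Step 2 — 10 and 40 days from October 7, 2010 (when Form R-1 is filed) are October 17, 2010 and November 16, 2010 respectively; done October 20, 2010 — within the window.
Step 3 — counting 78 days from October 20, 2010 (when the investor circular is published) gives a deadline of January 6, 2011; completed January 5, 2011, before the deadline.
Step 4 — counting 38 days from January 12, 2011 (end of the 7-day comment period, which began when the supplementary schedule is filed on January 5, 2011) gives a deadline of February 19, 2011; completed February 17, 2011, before the deadline.
Step 5 — must wait 26 days from February 17, 2011 (when the auditor's consent is delivered), so not before March 15, 2011; March 16, 2011 is on or after that date.
Step 6 — 14 and 37 days from March 16, 2011 (when the website notice is posted) are March 30, 2011 and April 22, 2011 respectively; March 31, 2011 falls inside that range.
Step 7 — 21 and 41 days from March 31, 2011 (when the posting confirmation is filed) are April 21, 2011 and May 11, 2011 respectively; done May 14, 2011 — 3 days after the window closed.
That is the first point of non-compliance.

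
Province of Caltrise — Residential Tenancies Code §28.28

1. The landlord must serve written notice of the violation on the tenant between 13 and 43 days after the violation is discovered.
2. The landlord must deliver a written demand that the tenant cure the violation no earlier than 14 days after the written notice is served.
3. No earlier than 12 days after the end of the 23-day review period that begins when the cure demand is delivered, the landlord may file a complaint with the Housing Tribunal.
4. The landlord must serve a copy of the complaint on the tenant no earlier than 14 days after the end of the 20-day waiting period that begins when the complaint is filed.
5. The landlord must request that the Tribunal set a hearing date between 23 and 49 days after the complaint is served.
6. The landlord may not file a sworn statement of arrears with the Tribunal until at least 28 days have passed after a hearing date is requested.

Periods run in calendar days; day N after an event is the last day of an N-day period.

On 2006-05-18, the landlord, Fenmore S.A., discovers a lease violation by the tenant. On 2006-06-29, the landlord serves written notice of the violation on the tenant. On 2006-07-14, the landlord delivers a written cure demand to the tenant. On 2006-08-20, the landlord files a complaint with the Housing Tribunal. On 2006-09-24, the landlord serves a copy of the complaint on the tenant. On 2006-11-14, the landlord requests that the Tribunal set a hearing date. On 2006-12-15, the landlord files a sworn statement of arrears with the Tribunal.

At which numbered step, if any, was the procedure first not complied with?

(1) the permitted window runs from 2006-05-18 + 13 = 2006-05-31 to 2006-05-18 + 43 = 2006-06-30; done 2006-06-29 — within the window.
(2) permitted from 2006-06-29 + 14 days = 2006-07-13 onward; 2006-07-14 is on or after that date.
(3) permitted from 2006-08-06 + 12 days = 2006-08-18 onward; done 2006-08-20 — permitted.
(4) permitted from 2006-09-09 + 14 days = 2006-09-23 onward; 2006-09-24 is on or after that date.
(5) the permitted window runs from 2006-09-24 + 23 = 2006-10-17 to 2006-09-24 + 49 = 2006-11-12; done 2006-11-14 — 2 days after the window closed.
That is the first point of non-compliance.

Step 5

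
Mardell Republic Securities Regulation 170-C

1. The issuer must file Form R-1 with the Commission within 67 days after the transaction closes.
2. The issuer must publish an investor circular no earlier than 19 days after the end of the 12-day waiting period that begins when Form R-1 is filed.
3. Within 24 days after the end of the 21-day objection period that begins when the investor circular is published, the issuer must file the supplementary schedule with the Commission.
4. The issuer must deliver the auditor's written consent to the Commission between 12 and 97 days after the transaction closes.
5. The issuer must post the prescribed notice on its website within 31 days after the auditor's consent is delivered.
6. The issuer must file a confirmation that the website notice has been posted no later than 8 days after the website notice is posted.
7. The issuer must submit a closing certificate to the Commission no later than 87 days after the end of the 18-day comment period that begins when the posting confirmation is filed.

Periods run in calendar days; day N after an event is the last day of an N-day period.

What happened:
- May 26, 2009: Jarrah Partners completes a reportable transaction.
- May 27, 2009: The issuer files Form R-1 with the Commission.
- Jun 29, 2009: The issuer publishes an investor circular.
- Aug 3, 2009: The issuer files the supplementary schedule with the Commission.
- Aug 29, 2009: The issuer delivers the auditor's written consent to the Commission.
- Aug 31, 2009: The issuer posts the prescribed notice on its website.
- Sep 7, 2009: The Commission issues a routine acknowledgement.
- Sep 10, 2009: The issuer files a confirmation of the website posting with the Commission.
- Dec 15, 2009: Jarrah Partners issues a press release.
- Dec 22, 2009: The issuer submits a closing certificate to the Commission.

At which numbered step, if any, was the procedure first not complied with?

Step 6

Step 1 — counting 67 days from May 26, 2009 (when the transaction closes) gives a deadline of Aug 1, 2009; completed May 27, 2009, before the deadline.
Step 2 — must wait 19 days from Jun 8, 2009 (end of the 12-day waiting period, which began when Form R-1 is filed on May 27, 2009), so not before Jun 27, 2009; done Jun 29, 2009 — permitted.
Step 3 — counting 24 days from Jul 20, 2009 (end of the 21-day objection period, which began when the investor circular is published on Jun 29, 2009) gives a deadline of Aug 13, 2009; completed Aug 3, 2009, before the deadline.
Step 4 — 12 and 97 days from May 26, 2009 (when the transaction closes) are Jun 7, 2009 and Aug 31, 2009 respectively; done Aug 29, 2009, which is between those dates.
Step 5 — counting 31 days from Aug 29, 2009 (when the auditor's consent is delivered) gives a deadline of Sep 29, 2009; done Aug 31, 2009 — timely.
Step 6 — counting 8 days from Aug 31, 2009 (when the website notice is posted) gives a deadline of Sep 8, 2009; not done until Sep 10, 2009, 2 days after the deadline.
No need to go further; step 6 was not satisfied.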